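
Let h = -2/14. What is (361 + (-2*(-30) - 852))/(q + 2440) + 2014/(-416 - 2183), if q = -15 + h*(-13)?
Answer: -42055015/44151812 ≈ -0.95251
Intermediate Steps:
h = -⅐ (h = -2*1/14 = -⅐ ≈ -0.14286)
q = -92/7 (q = -15 - ⅐*(-13) = -15 + 13/7 = -92/7 ≈ -13.143)
(361 + (-2*(-30) - 852))/(q + 2440) + 2014/(-416 - 2183) = (361 + (-2*(-30) - 852))/(-92/7 + 2440) + 2014/(-416 - 2183) = (361 + (60 - 852))/(16988/7) + 2014/(-2599) = (361 - 792)*(7/16988) + 2014*(-1/2599) = -431*7/16988 - 2014/2599 = -3017/16988 - 2014/2599 = -42055015/44151812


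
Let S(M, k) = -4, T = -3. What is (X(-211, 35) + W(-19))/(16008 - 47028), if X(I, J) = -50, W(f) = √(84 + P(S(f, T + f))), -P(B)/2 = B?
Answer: 5/3102 - √23/15510 ≈ 0.0013027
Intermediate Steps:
P(B) = -2*B
W(f) = 2*√23 (W(f) = √(84 - 2*(-4)) = √(84 + 8) = √92 = 2*√23)
(X(-211, 35) + W(-19))/(16008 - 47028) = (-50 + 2*√23)/(16008 - 47028) = (-50 + 2*√23)/(-31020) = (-50 + 2*√23)*(-1/31020) = 5/3102 - √23/15510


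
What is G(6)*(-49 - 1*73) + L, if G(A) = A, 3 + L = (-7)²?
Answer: -686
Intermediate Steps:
L = 46 (L = -3 + (-7)² = -3 + 49 = 46)
G(6)*(-49 - 1*73) + L = 6*(-49 - 1*73) + 46 = 6*(-49 - 73) + 46 = 6*(-122) + 46 = -732 + 46 = -686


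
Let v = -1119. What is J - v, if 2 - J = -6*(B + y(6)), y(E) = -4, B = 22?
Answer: 1229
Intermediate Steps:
J = 110 (J = 2 - (-6)*(22 - 4) = 2 - (-6)*18 = 2 - 1*(-108) = 2 + 108 = 110)
J - v = 110 - 1*(-1119) = 110 + 1119 = 1229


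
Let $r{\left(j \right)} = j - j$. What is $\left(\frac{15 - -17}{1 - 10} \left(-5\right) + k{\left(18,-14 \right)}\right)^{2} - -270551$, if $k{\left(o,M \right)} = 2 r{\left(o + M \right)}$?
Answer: $\frac{21940231}{81} \approx 2.7087 \cdot 10^{5}$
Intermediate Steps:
$r{\left(j \right)} = 0$
$k{\left(o,M \right)} = 0$ ($k{\left(o,M \right)} = 2 \cdot 0 = 0$)
$\left(\frac{15 - -17}{1 - 10} \left(-5\right) + k{\left(18,-14 \right)}\right)^{2} - -270551 = \left(\frac{15 - -17}{1 - 10} \left(-5\right) + 0\right)^{2} - -270551 = \left(\frac{15 + 17}{-9} \left(-5\right) + 0\right)^{2} + 270551 = \left(32 \left(- \frac{1}{9}\right) \left(-5\right) + 0\right)^{2} + 270551 = \left(\left(- \frac{32}{9}\right) \left(-5\right) + 0\right)^{2} + 270551 = \left(\frac{160}{9} + 0\right)^{2} + 270551 = \left(\frac{160}{9}\right)^{2} + 270551 = \frac{25600}{81} + 270551 = \frac{21940231}{81}$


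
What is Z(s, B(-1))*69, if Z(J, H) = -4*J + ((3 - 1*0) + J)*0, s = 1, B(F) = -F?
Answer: -276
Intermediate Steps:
Z(J, H) = -4*J (Z(J, H) = -4*J + ((3 + 0) + J)*0 = -4*J + (3 + J)*0 = -4*J + 0 = -4*J)
Z(s, B(-1))*69 = -4*1*69 = -4*69 = -276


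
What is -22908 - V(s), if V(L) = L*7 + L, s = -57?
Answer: -22452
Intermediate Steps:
V(L) = 8*L (V(L) = 7*L + L = 8*L)
-22908 - V(s) = -22908 - 8*(-57) = -22908 - 1*(-456) = -22908 + 456 = -22452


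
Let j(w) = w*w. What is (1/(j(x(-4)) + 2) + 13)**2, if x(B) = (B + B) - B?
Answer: 55225/324 ≈ 170.45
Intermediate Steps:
x(B) = B (x(B) = 2*B - B = B)
j(w) = w**2
(1/(j(x(-4)) + 2) + 13)**2 = (1/((-4)**2 + 2) + 13)**2 = (1/(16 + 2) + 13)**2 = (1/18 + 13)**2 = (235/18)**2 = 55225/324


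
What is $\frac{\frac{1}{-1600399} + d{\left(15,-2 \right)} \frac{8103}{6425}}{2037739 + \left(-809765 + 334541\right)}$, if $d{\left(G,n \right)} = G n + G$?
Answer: $- \frac{38904100576}{3213331964878225} \approx -1.2107 \cdot 10^{-5}$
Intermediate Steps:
$d{\left(G,n \right)} = G + G n$
$\frac{\frac{1}{-1600399} + d{\left(15,-2 \right)} \frac{8103}{6425}}{2037739 + \left(-809765 + 334541\right)} = \frac{\frac{1}{-1600399} + 15 \left(1 - 2\right) \frac{8103}{6425}}{2037739 + \left(-809765 + 334541\right)} = \frac{- \frac{1}{1600399} + 15 \left(-1\right) 8103 \cdot \frac{1}{6425}}{2037739 - 475224} = \frac{- \frac{1}{1600399} - \frac{24309}{1285}}{1562515} = \left(- \frac{1}{1600399} - \frac{24309}{1285}\right) \frac{1}{1562515} = \left(- \frac{38904100576}{2056512715}\right) \frac{1}{1562515} = - \frac{38904100576}{3213331964878225}$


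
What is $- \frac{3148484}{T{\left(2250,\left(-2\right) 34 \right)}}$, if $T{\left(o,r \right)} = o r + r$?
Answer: $\frac{787121}{38267} \approx 20.569$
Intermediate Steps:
$T{\left(o,r \right)} = r + o r$
$- \frac{3148484}{T{\left(2250,\left(-2\right) 34 \right)}} = - \frac{3148484}{\left(-2\right) 34 \left(1 + 2250\right)} = - \frac{3148484}{\left(-68\right) 2251} = - \frac{3148484}{-153068} = \left(-3148484\right) \left(- \frac{1}{153068}\right) = \frac{787121}{38267}$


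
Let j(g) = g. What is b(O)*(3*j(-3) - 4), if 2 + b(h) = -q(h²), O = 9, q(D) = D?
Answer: 1079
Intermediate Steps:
b(h) = -2 - h²
b(O)*(3*j(-3) - 4) = (-2 - 1*9²)*(3*(-3) - 4) = (-2 - 1*81)*(-9 - 4) = (-2 - 81)*(-13) = -83*(-13) = 1079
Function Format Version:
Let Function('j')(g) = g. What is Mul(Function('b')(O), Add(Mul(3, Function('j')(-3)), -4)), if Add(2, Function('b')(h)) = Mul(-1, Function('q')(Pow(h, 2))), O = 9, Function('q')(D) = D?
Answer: 1079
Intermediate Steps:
Function('b')(h) = Add(-2, Mul(-1, Pow(h, 2)))
Mul(Function('b')(O), Add(Mul(3, Function('j')(-3)), -4)) = Mul(Add(-2, Mul(-1, Pow(9, 2))), Add(Mul(3, -3), -4)) = Mul(Add(-2, Mul(-1, 81)), Add(-9, -4)) = Mul(Add(-2, -81), -13) = Mul(-83, -13) = 1079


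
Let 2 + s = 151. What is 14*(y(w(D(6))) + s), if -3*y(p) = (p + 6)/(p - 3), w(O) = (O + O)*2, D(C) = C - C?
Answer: 6286/3 ≈ 2095.3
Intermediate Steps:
s = 149 (s = -2 + 151 = 149)
D(C) = 0
w(O) = 4*O (w(O) = (2*O)*2 = 4*O)
y(p) = -(6 + p)/(3*(-3 + p)) (y(p) = -(p + 6)/(3*(p - 3)) = -(6 + p)/(3*(-3 + p)))
14*(y(w(D(6))) + s) = 14*((-6 - 4*0)/(3*(-3 + 4*0)) + 149) = 14*((-6 - 1*0)/(3*(-3 + 0)) + 149) = 14*((⅓)*(-6 + 0)/(-3) + 149) = 14*((⅓)*(-⅓)*(-6) + 149) = 14*(⅔ + 149) = 14*(449/3) = 6286/3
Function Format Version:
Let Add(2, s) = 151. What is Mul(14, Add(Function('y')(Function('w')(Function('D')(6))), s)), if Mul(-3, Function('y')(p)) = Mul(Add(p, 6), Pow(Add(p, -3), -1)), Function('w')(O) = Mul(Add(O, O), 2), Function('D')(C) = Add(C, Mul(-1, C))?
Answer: Rational(6286, 3) ≈ 2095.3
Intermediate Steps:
s = 149 (s = Add(-2, 151) = 149)
Function('D')(C) = 0
Function('w')(O) = Mul(4, O) (Function('w')(O) = Mul(Mul(2, O), 2) = Mul(4, O))
Function('y')(p) = Mul(Rational(-1, 3), Pow(Add(-3, p), -1), Add(6, p)) (Function('y')(p) = Mul(Rational(-1, 3), Mul(Add(p, 6), Pow(Add(p, -3), -1))) = Mul(Rational(-1, 3), Mul(Add(6, p), Pow(Add(-3, p), -1))) = Mul(Rational(-1, 3), Mul(Pow(Add(-3, p), -1), Add(6, p))) = Mul(Rational(-1, 3), Pow(Add(-3, p), -1), Add(6, p)))
Mul(14, Add(Function('y')(Function('w')(Function('D')(6))), s)) = Mul(14, Add(Mul(Rational(1, 3), Pow(Add(-3, Mul(4, 0)), -1), Add(-6, Mul(-1, Mul(4, 0)))), 149)) = Mul(14, Add(Mul(Rational(1, 3), Pow(Add(-3, 0), -1), Add(-6, Mul(-1, 0))), 149)) = Mul(14, Add(Mul(Rational(1, 3), Pow(-3, -1), Add(-6, 0)), 149)) = Mul(14, Add(Mul(Rational(1, 3), Rational(-1, 3), -6), 149)) = Mul(14, Add(Rational(2, 3), 149)) = Mul(14, Rational(449, 3)) = Rational(6286, 3)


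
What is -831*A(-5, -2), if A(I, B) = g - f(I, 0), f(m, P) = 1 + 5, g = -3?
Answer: 7479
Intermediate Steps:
f(m, P) = 6
A(I, B) = -9 (A(I, B) = -3 - 1*6 = -3 - 6 = -9)
-831*A(-5, -2) = -831*(-9) = 7479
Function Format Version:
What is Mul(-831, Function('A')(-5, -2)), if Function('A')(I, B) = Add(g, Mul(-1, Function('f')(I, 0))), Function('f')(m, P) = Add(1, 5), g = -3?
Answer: 7479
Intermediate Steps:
Function('f')(m, P) = 6
Function('A')(I, B) = -9 (Function('A')(I, B) = Add(-3, Mul(-1, 6)) = Add(-3, -6) = -9)
Mul(-831, Function('A')(-5, -2)) = Mul(-831, -9) = 7479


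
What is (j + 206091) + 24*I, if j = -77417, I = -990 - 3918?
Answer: 10882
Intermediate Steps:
I = -4908
(j + 206091) + 24*I = (-77417 + 206091) + 24*(-4908) = 128674 - 117792 = 10882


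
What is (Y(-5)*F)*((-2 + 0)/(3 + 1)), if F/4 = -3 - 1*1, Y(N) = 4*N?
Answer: -160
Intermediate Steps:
F = -16 (F = 4*(-3 - 1*1) = 4*(-3 - 1) = 4*(-4) = -16)
(Y(-5)*F)*((-2 + 0)/(3 + 1)) = ((4*(-5))*(-16))*((-2 + 0)/(3 + 1)) = (-20*(-16))*(-2/4) = 320*(-2*¼) = 320*(-½) = -160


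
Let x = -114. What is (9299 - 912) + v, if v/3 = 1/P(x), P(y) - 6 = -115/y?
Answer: 6701555/799 ≈ 8387.4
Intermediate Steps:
P(y) = 6 - 115/y
v = 342/799 (v = 3/(6 - 115/(-114)) = 3/(6 - 115*(-1/114)) = 3/(6 + 115/114) = 3/(799/114) = 3*(114/799) = 342/799 ≈ 0.42803)
(9299 - 912) + v = (9299 - 912) + 342/799 = 8387 + 342/799 = 6701555/799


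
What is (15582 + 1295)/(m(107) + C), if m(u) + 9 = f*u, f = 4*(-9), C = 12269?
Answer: 16877/8408 ≈ 2.0073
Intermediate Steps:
f = -36
m(u) = -9 - 36*u
(15582 + 1295)/(m(107) + C) = (15582 + 1295)/((-9 - 36*107) + 12269) = 16877/((-9 - 3852) + 12269) = 16877/(-3861 + 12269) = 16877/8408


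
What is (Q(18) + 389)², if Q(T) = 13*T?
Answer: 388129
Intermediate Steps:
(Q(18) + 389)² = (13*18 + 389)² = (234 + 389)² = 623² = 388129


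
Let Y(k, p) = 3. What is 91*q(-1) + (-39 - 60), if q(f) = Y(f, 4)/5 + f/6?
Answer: -1787/30 ≈ -59.567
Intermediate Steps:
q(f) = ⅗ + f/6 (q(f) = 3/5 + f/6 = 3*(⅕) + f*(⅙) = ⅗ + f/6)
91*q(-1) + (-39 - 60) = 91*(⅗ + (⅙)*(-1)) + (-39 - 60) = 91*(⅗ - ⅙) - 99 = 91*(13/30) - 99 = 1183/30 - 99 = -1787/30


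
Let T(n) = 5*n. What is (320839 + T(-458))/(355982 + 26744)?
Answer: 318549/382726 ≈ 0.83232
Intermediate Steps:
(320839 + T(-458))/(355982 + 26744) = (320839 + 5*(-458))/(355982 + 26744) = (320839 - 2290)/382726 = 318549*(1/382726) = 318549/382726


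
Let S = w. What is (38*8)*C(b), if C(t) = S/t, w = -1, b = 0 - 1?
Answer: 304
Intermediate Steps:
b = -1
S = -1
C(t) = -1/t
(38*8)*C(b) = (38*8)*(-1/(-1)) = 304*(-1*(-1)) = 304*1 = 304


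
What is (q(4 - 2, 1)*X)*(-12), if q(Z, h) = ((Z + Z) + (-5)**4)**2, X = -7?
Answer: 33233844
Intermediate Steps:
q(Z, h) = (625 + 2*Z)**2 (q(Z, h) = (2*Z + 625)**2 = (625 + 2*Z)**2)
(q(4 - 2, 1)*X)*(-12) = ((625 + 2*(4 - 2))**2*(-7))*(-12) = ((625 + 2*2)**2*(-7))*(-12) = ((625 + 4)**2*(-7))*(-12) = (629**2*(-7))*(-12) = (395641*(-7))*(-12) = -2769487*(-12) = 33233844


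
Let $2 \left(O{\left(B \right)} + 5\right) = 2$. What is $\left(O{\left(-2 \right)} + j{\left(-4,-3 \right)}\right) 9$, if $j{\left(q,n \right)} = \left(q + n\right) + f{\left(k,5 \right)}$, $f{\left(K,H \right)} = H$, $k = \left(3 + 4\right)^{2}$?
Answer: $-54$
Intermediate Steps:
$k = 49$ ($k = 7^{2} = 49$)
$j{\left(q,n \right)} = 5 + n + q$ ($j{\left(q,n \right)} = \left(q + n\right) + 5 = \left(n + q\right) + 5 = 5 + n + q$)
$O{\left(B \right)} = -4$ ($O{\left(B \right)} = -5 + \frac{1}{2} \cdot 2 = -5 + 1 = -4$)
$\left(O{\left(-2 \right)} + j{\left(-4,-3 \right)}\right) 9 = \left(-4 - 2\right) 9 = \left(-6\right) 9 = -54$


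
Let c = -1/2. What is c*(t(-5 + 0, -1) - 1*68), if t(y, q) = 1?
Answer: 67/2 ≈ 33.500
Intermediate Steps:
c = -½ (c = -1*½ = -½ ≈ -0.50000)
c*(t(-5 + 0, -1) - 1*68) = -(1 - 1*68)/2 = -(1 - 68)/2 = -½*(-67) = 67/2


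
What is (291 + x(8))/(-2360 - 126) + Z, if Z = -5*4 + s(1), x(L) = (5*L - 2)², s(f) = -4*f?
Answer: -61399/2486 ≈ -24.698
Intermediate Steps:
x(L) = (-2 + 5*L)²
Z = -24 (Z = -5*4 - 4*1 = -20 - 4 = -24)
(291 + x(8))/(-2360 - 126) + Z = (291 + (-2 + 5*8)²)/(-2360 - 126) - 24 = (291 + (-2 + 40)²)/(-2486) - 24 = (291 + 38²)*(-1/2486) - 24 = (291 + 1444)*(-1/2486) - 24 = 1735*(-1/2486) - 24 = -1735/2486 - 24 = -61399/2486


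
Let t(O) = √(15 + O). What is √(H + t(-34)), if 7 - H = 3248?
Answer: √(-3241 + I*√19) ≈ 0.0383 + 56.93*I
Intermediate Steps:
H = -3241 (H = 7 - 1*3248 = 7 - 3248 = -3241)
√(H + t(-34)) = √(-3241 + √(15 - 34)) = √(-3241 + √(-19)) = √(-3241 + I*√19)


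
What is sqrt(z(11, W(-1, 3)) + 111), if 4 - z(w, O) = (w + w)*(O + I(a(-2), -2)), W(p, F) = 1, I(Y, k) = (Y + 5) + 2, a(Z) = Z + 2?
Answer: I*sqrt(61) ≈ 7.8102*I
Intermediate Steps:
a(Z) = 2 + Z
I(Y, k) = 7 + Y (I(Y, k) = (5 + Y) + 2 = 7 + Y)
z(w, O) = 4 - 2*w*(7 + O) (z(w, O) = 4 - (w + w)*(O + (7 + (2 - 2))) = 4 - 2*w*(O + (7 + 0)) = 4 - 2*w*(O + 7) = 4 - 2*w*(7 + O))
sqrt(z(11, W(-1, 3)) + 111) = sqrt((4 - 14*11 - 2*1*11) + 111) = sqrt((4 - 154 - 22) + 111) = sqrt(-172 + 111) = sqrt(-61) = I*sqrt(61)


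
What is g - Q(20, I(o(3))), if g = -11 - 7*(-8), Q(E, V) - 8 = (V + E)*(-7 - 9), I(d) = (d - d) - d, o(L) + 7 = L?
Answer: 421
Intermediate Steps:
o(L) = -7 + L
I(d) = -d (I(d) = 0 - d = -d)
Q(E, V) = 8 - 16*E - 16*V (Q(E, V) = 8 + (V + E)*(-7 - 9) = 8 + (E + V)*(-16) = 8 + (-16*E - 16*V) = 8 - 16*E - 16*V)
g = 45 (g = -11 + 56 = 45)
g - Q(20, I(o(3))) = 45 - (8 - 16*20 - (-16)*(-7 + 3)) = 45 - (8 - 320 - (-16)*(-4)) = 45 - (8 - 320 - 16*4) = 45 - (8 - 320 - 64) = 45 - 1*(-376) = 45 + 376 = 421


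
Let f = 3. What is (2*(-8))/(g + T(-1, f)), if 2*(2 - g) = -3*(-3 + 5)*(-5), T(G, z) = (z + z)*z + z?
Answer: -2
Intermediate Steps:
T(G, z) = z + 2*z**2 (T(G, z) = (2*z)*z + z = 2*z**2 + z = z + 2*z**2)
g = -13 (g = 2 - (-3)*(-3 + 5)*(-5)/2 = 2 - (-3)*2*(-5)/2 = 2 - (-3)*(-10)/2 = 2 - 1/2*30 = 2 - 15 = -13)
(2*(-8))/(g + T(-1, f)) = (2*(-8))/(-13 + 3*(1 + 2*3)) = -16/(-13 + 3*(1 + 6)) = -16/(-13 + 3*7) = -16/(-13 + 21) = -16/8 = -16*1/8 = -2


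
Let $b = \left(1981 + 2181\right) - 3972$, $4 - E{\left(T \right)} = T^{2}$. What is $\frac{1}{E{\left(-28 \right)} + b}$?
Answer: $- \frac{1}{590} \approx -0.0016949$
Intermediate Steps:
$E{\left(T \right)} = 4 - T^{2}$
$b = 190$ ($b = 4162 - 3972 = 190$)
$\frac{1}{E{\left(-28 \right)} + b} = \frac{1}{\left(4 - \left(-28\right)^{2}\right) + 190} = \frac{1}{\left(4 - 784\right) + 190} = \frac{1}{-780 + 190} = \frac{1}{-590} = - \frac{1}{590}$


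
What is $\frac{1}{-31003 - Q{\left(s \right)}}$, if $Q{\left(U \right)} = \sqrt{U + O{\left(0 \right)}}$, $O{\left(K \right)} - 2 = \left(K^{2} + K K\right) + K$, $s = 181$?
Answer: $- \frac{31003}{961185826} + \frac{\sqrt{183}}{961185826} \approx -3.2241 \cdot 10^{-5}$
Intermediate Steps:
$O{\left(K \right)} = 2 + K + 2 K^{2}$ ($O{\left(K \right)} = 2 + \left(\left(K^{2} + K K\right) + K\right) = 2 + \left(\left(K^{2} + K^{2}\right) + K\right) = 2 + \left(2 K^{2} + K\right) = 2 + \left(K + 2 K^{2}\right) = 2 + K + 2 K^{2}$)
$Q{\left(U \right)} = \sqrt{2 + U}$ ($Q{\left(U \right)} = \sqrt{U + \left(2 + 0 + 2 \cdot 0^{2}\right)} = \sqrt{U + \left(2 + 0 + 2 \cdot 0\right)} = \sqrt{U + \left(2 + 0 + 0\right)} = \sqrt{U + 2} = \sqrt{2 + U}$)
$\frac{1}{-31003 - Q{\left(s \right)}} = \frac{1}{-31003 - \sqrt{2 + 181}} = \frac{1}{-31003 - \sqrt{183}}$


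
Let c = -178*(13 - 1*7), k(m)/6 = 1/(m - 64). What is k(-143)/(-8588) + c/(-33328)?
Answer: 39558347/1234327476 ≈ 0.032049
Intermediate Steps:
k(m) = 6/(-64 + m) (k(m) = 6/(m - 64) = 6/(-64 + m))
c = -1068 (c = -178*(13 - 7) = -178*6 = -1068)
k(-143)/(-8588) + c/(-33328) = (6/(-64 - 143))/(-8588) - 1068/(-33328) = (6/(-207))*(-1/8588) - 1068*(-1/33328) = (6*(-1/207))*(-1/8588) + 267/8332 = -2/69*(-1/8588) + 267/8332 = 1/296286 + 267/8332 = 39558347/1234327476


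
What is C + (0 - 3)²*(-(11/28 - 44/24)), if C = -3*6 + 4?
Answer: -29/28 ≈ -1.0357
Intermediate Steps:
C = -14 (C = -18 + 4 = -14)
C + (0 - 3)²*(-(11/28 - 44/24)) = -14 + (0 - 3)²*(-(11/28 - 44/24)) = -14 + (-3)²*(-(11*(1/28) - 44*1/24)) = -14 + 9*(-(11/28 - 11/6)) = -14 + 9*(-1*(-121/84)) = -14 + 9*(121/84) = -14 + 363/28 = -29/28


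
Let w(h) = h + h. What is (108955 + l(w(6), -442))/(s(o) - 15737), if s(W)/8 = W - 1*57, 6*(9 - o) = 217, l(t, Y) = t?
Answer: -326901/49231 ≈ -6.6401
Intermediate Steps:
w(h) = 2*h
o = -163/6 (o = 9 - 1/6*217 = 9 - 217/6 = -163/6 ≈ -27.167)
s(W) = -456 + 8*W (s(W) = 8*(W - 1*57) = 8*(W - 57) = 8*(-57 + W) = -456 + 8*W)
(108955 + l(w(6), -442))/(s(o) - 15737) = (108955 + 2*6)/((-456 + 8*(-163/6)) - 15737) = (108955 + 12)/((-456 - 652/3) - 15737) = 108967/(-2020/3 - 15737) = 108967/(-49231/3) = 108967*(-3/49231) = -326901/49231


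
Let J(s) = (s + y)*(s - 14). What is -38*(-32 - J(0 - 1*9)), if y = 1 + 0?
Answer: 8208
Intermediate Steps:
y = 1
J(s) = (1 + s)*(-14 + s) (J(s) = (s + 1)*(s - 14) = (1 + s)*(-14 + s))
-38*(-32 - J(0 - 1*9)) = -38*(-32 - (-14 + (0 - 1*9)**2 - 13*(0 - 1*9))) = -38*(-32 - (-14 + (0 - 9)**2 - 13*(0 - 9))) = -38*(-32 - (-14 + (-9)**2 - 13*(-9))) = -38*(-32 - (-14 + 81 + 117)) = -38*(-32 - 1*184) = -38*(-32 - 184) = -38*(-216) = 8208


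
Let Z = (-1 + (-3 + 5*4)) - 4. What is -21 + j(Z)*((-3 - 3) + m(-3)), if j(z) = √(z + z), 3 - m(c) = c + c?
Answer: -21 + 6*√6 ≈ -6.3031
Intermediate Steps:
m(c) = 3 - 2*c (m(c) = 3 - (c + c) = 3 - 2*c)
Z = 12 (Z = (-1 + (-3 + 20)) - 4 = (-1 + 17) - 4 = 16 - 4 = 12)
j(z) = √2*√z (j(z) = √(2*z) = √2*√z)
-21 + j(Z)*((-3 - 3) + m(-3)) = -21 + (√2*√12)*((-3 - 3) + (3 - 2*(-3))) = -21 + (√2*(2*√3))*(-6 + (3 + 6)) = -21 + (2*√6)*(-6 + 9) = -21 + (2*√6)*3 = -21 + 6*√6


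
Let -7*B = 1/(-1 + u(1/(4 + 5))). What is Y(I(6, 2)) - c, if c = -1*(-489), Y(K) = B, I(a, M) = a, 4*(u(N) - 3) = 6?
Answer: -23963/49 ≈ -489.04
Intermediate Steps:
u(N) = 9/2 (u(N) = 3 + (1/4)*6 = 3 + 3/2 = 9/2)
B = -2/49 (B = -1/(7*(-1 + 9/2)) = -1/(7*7/2) = -1/7*2/7 = -2/49 ≈ -0.040816)
Y(K) = -2/49
c = 489
Y(I(6, 2)) - c = -2/49 - 1*489 = -2/49 - 489 = -23963/49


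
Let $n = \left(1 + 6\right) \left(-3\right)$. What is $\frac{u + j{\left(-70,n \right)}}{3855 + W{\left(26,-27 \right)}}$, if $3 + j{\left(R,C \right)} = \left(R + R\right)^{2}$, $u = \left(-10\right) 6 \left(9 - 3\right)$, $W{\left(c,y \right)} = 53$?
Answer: $\frac{19237}{3908} \approx 4.9225$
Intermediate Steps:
$n = -21$ ($n = 7 \left(-3\right) = -21$)
$u = -360$ ($u = \left(-60\right) 6 = -360$)
$j{\left(R,C \right)} = -3 + 4 R^{2}$ ($j{\left(R,C \right)} = -3 + \left(R + R\right)^{2} = -3 + \left(2 R\right)^{2} = -3 + 4 R^{2}$)
$\frac{u + j{\left(-70,n \right)}}{3855 + W{\left(26,-27 \right)}} = \frac{-360 - \left(3 - 4 \left(-70\right)^{2}\right)}{3855 + 53} = \frac{-360 + \left(-3 + 4 \cdot 4900\right)}{3908} = \left(-360 + \left(-3 + 19600\right)\right) \frac{1}{3908} = \left(-360 + 19597\right) \frac{1}{3908} = 19237 \cdot \frac{1}{3908} = \frac{19237}{3908}$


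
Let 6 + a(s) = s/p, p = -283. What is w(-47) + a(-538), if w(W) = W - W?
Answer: -1160/283 ≈ -4.0989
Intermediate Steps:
w(W) = 0
a(s) = -6 - s/283 (a(s) = -6 + s/(-283) = -6 + s*(-1/283) = -6 - s/283)
w(-47) + a(-538) = 0 + (-6 - 1/283*(-538)) = 0 + (-6 + 538/283) = 0 - 1160/283 = -1160/283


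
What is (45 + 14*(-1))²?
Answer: 961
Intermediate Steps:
(45 + 14*(-1))² = (45 - 14)² = 31² = 961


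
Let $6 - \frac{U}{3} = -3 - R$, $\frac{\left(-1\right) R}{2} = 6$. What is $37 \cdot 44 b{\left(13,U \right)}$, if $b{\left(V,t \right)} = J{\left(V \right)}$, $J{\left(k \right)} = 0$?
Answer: $0$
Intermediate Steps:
$R = -12$ ($R = \left(-2\right) 6 = -12$)
$U = -9$ ($U = 18 - 3 \left(-3 - -12\right) = 18 - 3 \left(-3 + 12\right) = 18 - 27 = -9$)
$b{\left(V,t \right)} = 0$
$37 \cdot 44 b{\left(13,U \right)} = 37 \cdot 44 \cdot 0 = 1628 \cdot 0 = 0$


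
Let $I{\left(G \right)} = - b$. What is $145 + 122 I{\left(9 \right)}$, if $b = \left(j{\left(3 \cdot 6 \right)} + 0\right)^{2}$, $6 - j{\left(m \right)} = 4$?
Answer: $-343$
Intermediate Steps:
$j{\left(m \right)} = 2$ ($j{\left(m \right)} = 6 - 4 = 2$)
$b = 4$ ($b = \left(2 + 0\right)^{2} = 2^{2} = 4$)
$I{\left(G \right)} = -4$ ($I{\left(G \right)} = \left(-1\right) 4 = -4$)
$145 + 122 I{\left(9 \right)} = 145 + 122 \left(-4\right) = 145 - 488 = -343$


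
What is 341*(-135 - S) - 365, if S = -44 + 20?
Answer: -38216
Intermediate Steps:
S = -24
341*(-135 - S) - 365 = 341*(-135 - 1*(-24)) - 365 = 341*(-135 + 24) - 365 = 341*(-111) - 365 = -37851 - 365 = -38216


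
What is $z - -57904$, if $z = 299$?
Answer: $58203$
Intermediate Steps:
$z - -57904 = 299 - -57904 = 299 + 57904 = 58203$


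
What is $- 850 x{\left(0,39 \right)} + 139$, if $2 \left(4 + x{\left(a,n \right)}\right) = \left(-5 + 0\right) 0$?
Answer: $3539$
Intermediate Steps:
$x{\left(a,n \right)} = -4$ ($x{\left(a,n \right)} = -4 + \frac{\left(-5 + 0\right) 0}{2} = -4 + \frac{\left(-5\right) 0}{2} = -4 + \frac{1}{2} \cdot 0 = -4 + 0 = -4$)
$- 850 x{\left(0,39 \right)} + 139 = \left(-850\right) \left(-4\right) + 139 = 3400 + 139 = 3539$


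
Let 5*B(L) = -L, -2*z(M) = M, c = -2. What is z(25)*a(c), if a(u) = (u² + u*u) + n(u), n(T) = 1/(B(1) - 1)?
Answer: -1075/12 ≈ -89.583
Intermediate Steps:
z(M) = -M/2
B(L) = -L/5 (B(L) = (-L)/5 = -L/5)
n(T) = -⅚ (n(T) = 1/(-⅕*1 - 1) = 1/(-⅕ - 1) = 1/(-6/5) = -⅚)
a(u) = -⅚ + 2*u² (a(u) = (u² + u*u) - ⅚ = (u² + u²) - ⅚ = 2*u² - ⅚ = -⅚ + 2*u²)
z(25)*a(c) = (-½*25)*(-⅚ + 2*(-2)²) = -25*(-⅚ + 2*4)/2 = -25*(-⅚ + 8)/2 = -25/2*43/6 = -1075/12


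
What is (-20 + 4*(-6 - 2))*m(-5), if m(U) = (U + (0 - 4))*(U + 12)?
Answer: 3276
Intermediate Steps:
m(U) = (-4 + U)*(12 + U) (m(U) = (U - 4)*(12 + U) = (-4 + U)*(12 + U))
(-20 + 4*(-6 - 2))*m(-5) = (-20 + 4*(-6 - 2))*(-48 + (-5)² + 8*(-5)) = (-20 + 4*(-8))*(-48 + 25 - 40) = (-20 - 32)*(-63) = -52*(-63) = 3276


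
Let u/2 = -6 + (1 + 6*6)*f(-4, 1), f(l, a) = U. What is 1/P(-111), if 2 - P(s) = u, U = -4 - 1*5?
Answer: 1/680 ≈ 0.0014706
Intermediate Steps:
U = -9 (U = -4 - 5 = -9)
f(l, a) = -9
u = -678 (u = 2*(-6 + (1 + 6*6)*(-9)) = 2*(-6 + (1 + 36)*(-9)) = 2*(-6 + 37*(-9)) = 2*(-6 - 333) = 2*(-339) = -678)
P(s) = 680 (P(s) = 2 - 1*(-678) = 2 + 678 = 680)
1/P(-111) = 1/680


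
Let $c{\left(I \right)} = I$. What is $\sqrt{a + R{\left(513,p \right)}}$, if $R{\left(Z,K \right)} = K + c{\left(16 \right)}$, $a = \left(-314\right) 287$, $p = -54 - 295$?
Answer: $i \sqrt{90451} \approx 300.75 i$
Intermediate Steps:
$p = -349$
$a = -90118$
$R{\left(Z,K \right)} = 16 + K$ ($R{\left(Z,K \right)} = K + 16 = 16 + K$)
$\sqrt{a + R{\left(513,p \right)}} = \sqrt{-90118 + \left(16 - 349\right)} = \sqrt{-90118 - 333} = \sqrt{-90451} = i \sqrt{90451}$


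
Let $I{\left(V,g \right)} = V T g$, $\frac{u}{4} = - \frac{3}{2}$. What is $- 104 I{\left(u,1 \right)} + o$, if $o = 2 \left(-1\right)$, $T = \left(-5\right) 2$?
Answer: $-6242$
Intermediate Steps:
$u = -6$ ($u = 4 \left(- \frac{3}{2}\right) = -6$)
$T = -10$
$I{\left(V,g \right)} = - 10 V g$ ($I{\left(V,g \right)} = V \left(-10\right) g = - 10 V g$)
$o = -2$
$- 104 I{\left(u,1 \right)} + o = - 104 \left(\left(-10\right) \left(-6\right) 1\right) - 2 = \left(-104\right) 60 - 2 = -6240 - 2 = -6242$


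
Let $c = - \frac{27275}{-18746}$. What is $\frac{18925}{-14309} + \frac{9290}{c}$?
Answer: $\frac{498280207137}{78055595} \approx 6383.7$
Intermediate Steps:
$c = \frac{27275}{18746}$ ($c = \left(-27275\right) \left(- \frac{1}{18746}\right) = \frac{27275}{18746} \approx 1.455$)
$\frac{18925}{-14309} + \frac{9290}{c} = \frac{18925}{-14309} + \frac{9290}{\frac{27275}{18746}} = 18925 \left(- \frac{1}{14309}\right) + 9290 \cdot \frac{18746}{27275} = - \frac{18925}{14309} + \frac{34830068}{5455} = \frac{498280207137}{78055595}$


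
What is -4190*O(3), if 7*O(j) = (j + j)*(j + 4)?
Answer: -25140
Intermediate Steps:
O(j) = 2*j*(4 + j)/7 (O(j) = ((j + j)*(j + 4))/7 = ((2*j)*(4 + j))/7 = (2*j*(4 + j))/7 = 2*j*(4 + j)/7)
-4190*O(3) = -8380*3*(4 + 3)/7 = -8380*3*7/7 = -4190*6 = -25140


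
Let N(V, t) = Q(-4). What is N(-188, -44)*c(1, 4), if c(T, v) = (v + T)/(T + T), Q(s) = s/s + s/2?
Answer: -5/2 ≈ -2.5000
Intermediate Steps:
Q(s) = 1 + s/2 (Q(s) = 1 + s*(½) = 1 + s/2)
N(V, t) = -1 (N(V, t) = 1 + (½)*(-4) = 1 - 2 = -1)
c(T, v) = (T + v)/(2*T) (c(T, v) = (T + v)/((2*T)) = (T + v)*(1/(2*T)) = (T + v)/(2*T))
N(-188, -44)*c(1, 4) = -(1 + 4)/(2*1) = -5/2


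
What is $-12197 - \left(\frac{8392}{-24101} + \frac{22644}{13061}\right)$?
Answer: $- \frac{103779631077}{8507653} \approx -12198.0$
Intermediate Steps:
$-12197 - \left(\frac{8392}{-24101} + \frac{22644}{13061}\right) = -12197 - \left(8392 \left(- \frac{1}{24101}\right) + 22644 \cdot \frac{1}{13061}\right) = -12197 - \left(- \frac{8392}{24101} + \frac{612}{353}\right) = -12197 - \frac{11787436}{8507653} = - \frac{103779631077}{8507653}$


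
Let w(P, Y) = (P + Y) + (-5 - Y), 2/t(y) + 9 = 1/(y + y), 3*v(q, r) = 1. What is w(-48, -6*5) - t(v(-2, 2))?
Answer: -791/15 ≈ -52.733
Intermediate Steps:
v(q, r) = 1/3 (v(q, r) = (1/3)*1 = 1/3)
t(y) = 2/(-9 + 1/(2*y)) (t(y) = 2/(-9 + 1/(y + y)) = 2/(-9 + 1/(2*y)))
w(P, Y) = -5 + P
w(-48, -6*5) - t(v(-2, 2)) = (-5 - 48) - (-4)/(3*(-1 + 18*(1/3))) = -53 - (-4)/(3*(-1 + 6)) = -53 - (-4)/(3*5) = -53 - 1*(-4/15) = -53 + 4/15 = -791/15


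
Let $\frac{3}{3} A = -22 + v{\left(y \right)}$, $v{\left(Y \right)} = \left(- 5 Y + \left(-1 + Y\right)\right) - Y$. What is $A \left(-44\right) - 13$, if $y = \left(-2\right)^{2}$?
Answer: $1879$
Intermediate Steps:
$y = 4$
$v{\left(Y \right)} = -1 - 5 Y$ ($v{\left(Y \right)} = \left(-1 - 4 Y\right) - Y = -1 - 5 Y$)
$A = -43$ ($A = -22 - 21 = -43$)
$A \left(-44\right) - 13 = \left(-43\right) \left(-44\right) - 13 = 1892 - 13 = 1879$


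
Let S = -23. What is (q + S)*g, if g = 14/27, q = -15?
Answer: -532/27 ≈ -19.704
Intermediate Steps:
g = 14/27 (g = 14*(1/27) = 14/27 ≈ 0.51852)
(q + S)*g = (-15 - 23)*(14/27) = -38*14/27 = -532/27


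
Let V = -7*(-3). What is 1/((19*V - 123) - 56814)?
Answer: -1/56538 ≈ -1.7687e-5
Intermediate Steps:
V = 21
1/((19*V - 123) - 56814) = 1/((19*21 - 123) - 56814) = 1/((399 - 123) - 56814) = 1/(276 - 56814) = 1/(-56538) = -1/56538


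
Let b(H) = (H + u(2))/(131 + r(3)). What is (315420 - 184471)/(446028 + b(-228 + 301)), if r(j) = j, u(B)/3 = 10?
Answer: 2506738/8538265 ≈ 0.29359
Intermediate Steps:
u(B) = 30 (u(B) = 3*10 = 30)
b(H) = 15/67 + H/134 (b(H) = (H + 30)/(131 + 3) = (30 + H)/134 = (30 + H)*(1/134) = 15/67 + H/134)
(315420 - 184471)/(446028 + b(-228 + 301)) = (315420 - 184471)/(446028 + (15/67 + (-228 + 301)/134)) = 130949/(446028 + (15/67 + (1/134)*73)) = 130949/(446028 + (15/67 + 73/134)) = 130949/(446028 + 103/134) = 130949/(59767855/134) = 130949*(134/59767855) = 2506738/8538265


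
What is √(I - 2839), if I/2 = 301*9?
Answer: √2579 ≈ 50.784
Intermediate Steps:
I = 5418 (I = 2*(301*9) = 2*2709 = 5418)
√(I - 2839) = √(5418 - 2839) = √2579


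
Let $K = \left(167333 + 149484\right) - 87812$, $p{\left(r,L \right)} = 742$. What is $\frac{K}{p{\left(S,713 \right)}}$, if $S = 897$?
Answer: $\frac{32715}{106} \approx 308.63$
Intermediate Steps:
$K = 229005$ ($K = 316817 - 87812 = 229005$)
$\frac{K}{p{\left(S,713 \right)}} = \frac{229005}{742} = 229005 \cdot \frac{1}{742} = \frac{32715}{106}$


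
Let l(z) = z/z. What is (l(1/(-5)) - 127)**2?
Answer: 15876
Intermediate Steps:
l(z) = 1
(l(1/(-5)) - 127)**2 = (1 - 127)**2 = (-126)**2 = 15876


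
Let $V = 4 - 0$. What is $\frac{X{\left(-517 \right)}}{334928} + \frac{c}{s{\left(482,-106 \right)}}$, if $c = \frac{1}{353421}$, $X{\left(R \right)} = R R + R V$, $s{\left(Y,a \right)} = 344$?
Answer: $\frac{366417354239}{462721392144} \approx 0.79187$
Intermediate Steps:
$V = 4$ ($V = 4 + 0 = 4$)
$X{\left(R \right)} = R^{2} + 4 R$ ($X{\left(R \right)} = R R + R 4 = R^{2} + 4 R$)
$c = \frac{1}{353421} \approx 2.8295 \cdot 10^{-6}$
$\frac{X{\left(-517 \right)}}{334928} + \frac{c}{s{\left(482,-106 \right)}} = \frac{\left(-517\right) \left(4 - 517\right)}{334928} + \frac{1}{353421 \cdot 344} = \left(-517\right) \left(-513\right) \frac{1}{334928} + \frac{1}{353421} \cdot \frac{1}{344} = 265221 \cdot \frac{1}{334928} + \frac{1}{121576824} = \frac{24111}{30448} + \frac{1}{121576824} = \frac{366417354239}{462721392144}$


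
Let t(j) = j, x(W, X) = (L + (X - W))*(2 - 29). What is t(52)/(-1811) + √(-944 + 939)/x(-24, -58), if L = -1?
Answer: -52/1811 + I*√5/945 ≈ -0.028713 + 0.0023662*I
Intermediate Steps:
x(W, X) = 27 - 27*X + 27*W (x(W, X) = (-1 + (X - W))*(2 - 29) = (-1 + X - W)*(-27) = 27 - 27*X + 27*W)
t(52)/(-1811) + √(-944 + 939)/x(-24, -58) = 52/(-1811) + √(-944 + 939)/(27 - 27*(-58) + 27*(-24)) = 52*(-1/1811) + √(-5)/(27 + 1566 - 648) = -52/1811 + (I*√5)/945 = -52/1811 + (I*√5)*(1/945) = -52/1811 + I*√5/945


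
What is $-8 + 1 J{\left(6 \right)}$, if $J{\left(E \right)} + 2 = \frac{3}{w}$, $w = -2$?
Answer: $- \frac{23}{2} \approx -11.5$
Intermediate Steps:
$J{\left(E \right)} = - \frac{7}{2}$ ($J{\left(E \right)} = -2 + \frac{3}{-2} = -2 + 3 \left(- \frac{1}{2}\right) = -2 - \frac{3}{2} = - \frac{7}{2}$)
$-8 + 1 J{\left(6 \right)} = -8 + 1 \left(- \frac{7}{2}\right) = -8 - \frac{7}{2} = - \frac{23}{2}$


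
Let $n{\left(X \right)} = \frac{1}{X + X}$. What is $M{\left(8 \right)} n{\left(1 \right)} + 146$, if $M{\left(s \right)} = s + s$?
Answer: $154$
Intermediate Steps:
$M{\left(s \right)} = 2 s$
$n{\left(X \right)} = \frac{1}{2 X}$
$M{\left(8 \right)} n{\left(1 \right)} + 146 = 2 \cdot 8 \frac{1}{2 \cdot 1} + 146 = 16 \cdot \frac{1}{2} \cdot 1 + 146 = 16 \cdot \frac{1}{2} + 146 = 8 + 146 = 154$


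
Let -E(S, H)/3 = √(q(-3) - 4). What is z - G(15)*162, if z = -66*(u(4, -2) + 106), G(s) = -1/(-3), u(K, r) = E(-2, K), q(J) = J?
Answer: -7050 + 198*I*√7 ≈ -7050.0 + 523.86*I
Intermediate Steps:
E(S, H) = -3*I*√7 (E(S, H) = -3*√(-3 - 4) = -3*I*√7)
u(K, r) = -3*I*√7
G(s) = ⅓ (G(s) = -1*(-⅓) = ⅓)
z = -6996 + 198*I*√7 (z = -66*(-3*I*√7 + 106) = -66*(106 - 3*I*√7) = -6996 + 198*I*√7 ≈ -6996.0 + 523.86*I)
z - G(15)*162 = (-6996 + 198*I*√7) - 162/3 = (-6996 + 198*I*√7) - 1*54 = (-6996 + 198*I*√7) - 54 = -7050 + 198*I*√7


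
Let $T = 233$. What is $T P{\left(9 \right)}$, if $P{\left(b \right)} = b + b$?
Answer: $4194$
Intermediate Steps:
$P{\left(b \right)} = 2 b$
$T P{\left(9 \right)} = 233 \cdot 2 \cdot 9 = 233 \cdot 18 = 4194$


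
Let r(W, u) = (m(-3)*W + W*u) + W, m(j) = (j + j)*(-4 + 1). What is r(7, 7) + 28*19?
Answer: 714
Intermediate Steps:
m(j) = -6*j (m(j) = (2*j)*(-3) = -6*j)
r(W, u) = 19*W + W*u (r(W, u) = ((-6*(-3))*W + W*u) + W = (18*W + W*u) + W = 19*W + W*u)
r(7, 7) + 28*19 = 7*(19 + 7) + 28*19 = 7*26 + 532 = 182 + 532 = 714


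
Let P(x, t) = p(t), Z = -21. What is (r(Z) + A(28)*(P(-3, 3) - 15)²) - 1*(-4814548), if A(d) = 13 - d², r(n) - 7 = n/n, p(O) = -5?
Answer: 4506156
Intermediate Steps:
r(n) = 8 (r(n) = 7 + n/n = 7 + 1 = 8)
P(x, t) = -5
(r(Z) + A(28)*(P(-3, 3) - 15)²) - 1*(-4814548) = (8 + (13 - 1*28²)*(-5 - 15)²) - 1*(-4814548) = (8 + (13 - 1*784)*(-20)²) + 4814548 = (8 + (13 - 784)*400) + 4814548 = (8 - 771*400) + 4814548 = (8 - 308400) + 4814548 = -308392 + 4814548 = 4506156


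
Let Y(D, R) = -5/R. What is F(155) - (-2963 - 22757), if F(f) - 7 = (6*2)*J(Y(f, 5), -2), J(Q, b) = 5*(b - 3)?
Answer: 25427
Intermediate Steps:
J(Q, b) = -15 + 5*b (J(Q, b) = 5*(-3 + b) = -15 + 5*b)
F(f) = -293 (F(f) = 7 + (6*2)*(-15 + 5*(-2)) = 7 + 12*(-15 - 10) = 7 + 12*(-25) = 7 - 300 = -293)
F(155) - (-2963 - 22757) = -293 - (-2963 - 22757) = -293 - 1*(-25720) = -293 + 25720 = 25427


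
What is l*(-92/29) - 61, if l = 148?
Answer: -15385/29 ≈ -530.52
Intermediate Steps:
l*(-92/29) - 61 = 148*(-92/29) - 61 = -13616/29 - 61 = -15385/29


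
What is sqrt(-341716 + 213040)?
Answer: 2*I*sqrt(32169) ≈ 358.71*I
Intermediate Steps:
sqrt(-341716 + 213040) = sqrt(-128676) = 2*I*sqrt(32169)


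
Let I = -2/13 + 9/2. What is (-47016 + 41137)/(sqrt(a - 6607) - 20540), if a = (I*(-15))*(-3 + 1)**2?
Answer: 1569810580/5484680081 + 5879*I*sqrt(1160653)/5484680081 ≈ 0.28622 + 0.0011548*I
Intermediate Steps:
I = 113/26 (I = -2*1/13 + 9*(1/2) = -2/13 + 9/2 = 113/26 ≈ 4.3462)
a = -3390/13 (a = ((113/26)*(-15))*(-3 + 1)**2 = -1695/26*(-2)**2 = -1695/26*4 = -3390/13 ≈ -260.77)
(-47016 + 41137)/(sqrt(a - 6607) - 20540) = (-47016 + 41137)/(sqrt(-3390/13 - 6607) - 20540) = -5879/(sqrt(-89281/13) - 20540) = -5879/(I*sqrt(1160653)/13 - 20540) = -5879/(-20540 + I*sqrt(1160653)/13)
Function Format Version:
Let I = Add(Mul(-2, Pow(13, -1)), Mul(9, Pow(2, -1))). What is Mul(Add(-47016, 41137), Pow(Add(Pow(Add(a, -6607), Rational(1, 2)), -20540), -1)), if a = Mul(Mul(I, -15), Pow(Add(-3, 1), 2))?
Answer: Add(Rational(1569810580, 5484680081), Mul(Rational(5879, 5484680081), I, Pow(1160653, Rational(1, 2)))) ≈ Add(0.28622, Mul(0.0011548, I))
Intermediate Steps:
I = Rational(113, 26) (I = Add(Mul(-2, Rational(1, 13)), Mul(9, Rational(1, 2))) = Add(Rational(-2, 13), Rational(9, 2)) = Rational(113, 26) ≈ 4.3462)
a = Rational(-3390, 13) (a = Mul(Mul(Rational(113, 26), -15), Pow(Add(-3, 1), 2)) = Mul(Rational(-1695, 26), Pow(-2, 2)) = Mul(Rational(-1695, 26), 4) = Rational(-3390, 13) ≈ -260.77)
Mul(Add(-47016, 41137), Pow(Add(Pow(Add(a, -6607), Rational(1, 2)), -20540), -1)) = Mul(Add(-47016, 41137), Pow(Add(Pow(Add(Rational(-3390, 13), -6607), Rational(1, 2)), -20540), -1)) = Mul(-5879, Pow(Add(Pow(Rational(-89281, 13), Rational(1, 2)), -20540), -1)) = Mul(-5879, Pow(Add(Mul(Rational(1, 13), I, Pow(1160653, Rational(1, 2))), -20540), -1)) = Mul(-5879, Pow(Add(-20540, Mul(Rational(1, 13), I, Pow(1160653, Rational(1, 2)))), -1))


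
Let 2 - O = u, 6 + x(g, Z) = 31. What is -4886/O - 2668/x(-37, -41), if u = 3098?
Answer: -4068989/38700 ≈ -105.14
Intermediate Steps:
x(g, Z) = 25 (x(g, Z) = -6 + 31 = 25)
O = -3096 (O = 2 - 1*3098 = 2 - 3098 = -3096)
-4886/O - 2668/x(-37, -41) = -4886/(-3096) - 2668/25 = -4886*(-1/3096) - 2668*1/25 = 2443/1548 - 2668/25 = -4068989/38700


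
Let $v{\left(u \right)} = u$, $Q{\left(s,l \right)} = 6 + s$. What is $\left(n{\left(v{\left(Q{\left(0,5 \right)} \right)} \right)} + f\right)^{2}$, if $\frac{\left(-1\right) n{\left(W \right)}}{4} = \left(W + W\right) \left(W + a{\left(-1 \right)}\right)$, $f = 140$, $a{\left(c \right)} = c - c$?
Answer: $21904$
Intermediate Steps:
$a{\left(c \right)} = 0$
$n{\left(W \right)} = - 8 W^{2}$ ($n{\left(W \right)} = - 4 \left(W + W\right) \left(W + 0\right) = - 4 \cdot 2 W W = - 4 \cdot 2 W^{2} = - 8 W^{2}$)
$\left(n{\left(v{\left(Q{\left(0,5 \right)} \right)} \right)} + f\right)^{2} = \left(- 8 \left(6 + 0\right)^{2} + 140\right)^{2} = \left(- 8 \cdot 6^{2} + 140\right)^{2} = \left(\left(-8\right) 36 + 140\right)^{2} = \left(-288 + 140\right)^{2} = \left(-148\right)^{2} = 21904$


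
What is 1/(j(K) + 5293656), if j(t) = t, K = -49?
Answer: 1/5293607 ≈ 1.8891e-7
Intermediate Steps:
1/(j(K) + 5293656) = 1/(-49 + 5293656) = 1/5293607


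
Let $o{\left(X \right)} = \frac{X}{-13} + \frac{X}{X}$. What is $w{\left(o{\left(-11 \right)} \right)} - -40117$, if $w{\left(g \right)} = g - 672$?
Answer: $\frac{512809}{13} \approx 39447.0$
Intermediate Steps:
$o{\left(X \right)} = 1 - \frac{X}{13}$ ($o{\left(X \right)} = X \left(- \frac{1}{13}\right) + 1 = - \frac{X}{13} + 1 = 1 - \frac{X}{13}$)
$w{\left(g \right)} = -672 + g$
$w{\left(o{\left(-11 \right)} \right)} - -40117 = \left(-672 + \left(1 - - \frac{11}{13}\right)\right) - -40117 = \left(-672 + \left(1 + \frac{11}{13}\right)\right) + 40117 = \left(-672 + \frac{24}{13}\right) + 40117 = - \frac{8712}{13} + 40117 = \frac{512809}{13}$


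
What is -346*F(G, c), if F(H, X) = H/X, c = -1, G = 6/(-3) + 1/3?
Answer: -1730/3 ≈ -576.67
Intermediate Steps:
G = -5/3 (G = 6*(-⅓) + 1*(⅓) = -2 + ⅓ = -5/3 ≈ -1.6667)
-346*F(G, c) = -(-1730)/(3*(-1)) = -(-1730)*(-1)/3 = -346*5/3 = -1730/3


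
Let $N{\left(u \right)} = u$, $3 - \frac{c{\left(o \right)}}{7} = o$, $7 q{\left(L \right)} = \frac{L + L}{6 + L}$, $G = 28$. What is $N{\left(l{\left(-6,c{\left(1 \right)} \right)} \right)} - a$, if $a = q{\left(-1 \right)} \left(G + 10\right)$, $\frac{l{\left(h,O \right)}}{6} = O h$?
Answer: $- \frac{17564}{35} \approx -501.83$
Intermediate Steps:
$q{\left(L \right)} = \frac{2 L}{7 \left(6 + L\right)}$ ($q{\left(L \right)} = \frac{\left(L + L\right) \frac{1}{6 + L}}{7} = \frac{2 L \frac{1}{6 + L}}{7} = \frac{2 L}{7 \left(6 + L\right)}$)
$c{\left(o \right)} = 21 - 7 o$
$l{\left(h,O \right)} = 6 O h$
$a = - \frac{76}{35}$ ($a = \frac{2}{7} \left(-1\right) \frac{1}{6 - 1} \left(28 + 10\right) = \frac{2}{7} \left(-1\right) \frac{1}{5} \cdot 38 = \left(- \frac{2}{35}\right) 38 = - \frac{76}{35} \approx -2.1714$)
$N{\left(l{\left(-6,c{\left(1 \right)} \right)} \right)} - a = 6 \left(21 - 7\right) \left(-6\right) - - \frac{76}{35} = 6 \left(21 - 7\right) \left(-6\right) + \frac{76}{35} = 6 \cdot 14 \left(-6\right) + \frac{76}{35} = -504 + \frac{76}{35} = - \frac{17564}{35}$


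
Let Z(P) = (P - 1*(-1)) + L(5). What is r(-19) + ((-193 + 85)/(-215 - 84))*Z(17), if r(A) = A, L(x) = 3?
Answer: -3413/299 ≈ -11.415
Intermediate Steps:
Z(P) = 4 + P (Z(P) = (P - 1*(-1)) + 3 = (P + 1) + 3 = (1 + P) + 3 = 4 + P)
r(-19) + ((-193 + 85)/(-215 - 84))*Z(17) = -19 + ((-193 + 85)/(-215 - 84))*(4 + 17) = -19 - 108/(-299)*21 = -19 - 108*(-1/299)*21 = -19 + (108/299)*21 = -19 + 2268/299 = -3413/299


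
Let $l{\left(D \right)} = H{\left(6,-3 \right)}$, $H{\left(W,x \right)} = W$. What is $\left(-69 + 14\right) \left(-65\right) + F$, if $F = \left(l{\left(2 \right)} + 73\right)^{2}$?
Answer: $9816$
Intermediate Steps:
$l{\left(D \right)} = 6$
$F = 6241$ ($F = \left(6 + 73\right)^{2} = 79^{2} = 6241$)
$\left(-69 + 14\right) \left(-65\right) + F = \left(-69 + 14\right) \left(-65\right) + 6241 = \left(-55\right) \left(-65\right) + 6241 = 3575 + 6241 = 9816$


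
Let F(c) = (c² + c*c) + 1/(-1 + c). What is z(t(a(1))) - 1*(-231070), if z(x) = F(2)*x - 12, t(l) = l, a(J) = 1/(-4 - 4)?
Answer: 1848455/8 ≈ 2.3106e+5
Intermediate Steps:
a(J) = -⅛ (a(J) = 1/(-8) = -⅛)
F(c) = 1/(-1 + c) + 2*c² (F(c) = (c² + c²) + 1/(-1 + c) = 2*c² + 1/(-1 + c) = 1/(-1 + c) + 2*c²)
z(x) = -12 + 9*x (z(x) = ((1 - 2*2² + 2*2³)/(-1 + 2))*x - 12 = ((1 - 2*4 + 2*8)/1)*x - 12 = (1*(1 - 8 + 16))*x - 12 = (1*9)*x - 12 = 9*x - 12 = -12 + 9*x)
z(t(a(1))) - 1*(-231070) = (-12 + 9*(-⅛)) - 1*(-231070) = (-12 - 9/8) + 231070 = -105/8 + 231070 = 1848455/8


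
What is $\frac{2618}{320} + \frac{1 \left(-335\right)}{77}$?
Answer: $\frac{47193}{12320} \approx 3.8306$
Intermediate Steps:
$\frac{2618}{320} + \frac{1 \left(-335\right)}{77} = 2618 \cdot \frac{1}{320} - \frac{335}{77} = \frac{1309}{160} - \frac{335}{77} = \frac{47193}{12320}$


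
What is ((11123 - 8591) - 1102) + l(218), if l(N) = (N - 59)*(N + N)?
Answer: 70754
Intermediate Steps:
l(N) = 2*N*(-59 + N) (l(N) = (-59 + N)*(2*N) = 2*N*(-59 + N))
((11123 - 8591) - 1102) + l(218) = ((11123 - 8591) - 1102) + 2*218*(-59 + 218) = (2532 - 1102) + 2*218*159 = 1430 + 69324 = 70754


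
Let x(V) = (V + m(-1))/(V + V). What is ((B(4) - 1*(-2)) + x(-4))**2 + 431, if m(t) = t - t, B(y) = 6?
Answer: 2013/4 ≈ 503.25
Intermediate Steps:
m(t) = 0
x(V) = 1/2 (x(V) = (V + 0)/(V + V) = V/((2*V)) = V*(1/(2*V)) = 1/2)
((B(4) - 1*(-2)) + x(-4))**2 + 431 = ((6 - 1*(-2)) + 1/2)**2 + 431 = ((6 + 2) + 1/2)**2 + 431 = (8 + 1/2)**2 + 431 = (17/2)**2 + 431 = 289/4 + 431 = 2013/4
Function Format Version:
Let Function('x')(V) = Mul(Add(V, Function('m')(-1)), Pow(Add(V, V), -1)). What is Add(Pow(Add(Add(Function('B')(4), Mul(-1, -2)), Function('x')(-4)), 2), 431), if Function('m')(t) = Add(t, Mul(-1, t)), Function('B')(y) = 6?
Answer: Rational(2013, 4) ≈ 503.25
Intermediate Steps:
Function('m')(t) = 0
Function('x')(V) = Rational(1, 2) (Function('x')(V) = Mul(Add(V, 0), Pow(Add(V, V), -1)) = Mul(V, Pow(Mul(2, V), -1)) = Mul(V, Mul(Rational(1, 2), Pow(V, -1))) = Rational(1, 2))
Add(Pow(Add(Add(Function('B')(4), Mul(-1, -2)), Function('x')(-4)), 2), 431) = Add(Pow(Add(Add(6, Mul(-1, -2)), Rational(1, 2)), 2), 431) = Add(Pow(Add(Add(6, 2), Rational(1, 2)), 2), 431) = Add(Pow(Add(8, Rational(1, 2)), 2), 431) = Add(Pow(Rational(17, 2), 2), 431) = Add(Rational(289, 4), 431) = Rational(2013, 4)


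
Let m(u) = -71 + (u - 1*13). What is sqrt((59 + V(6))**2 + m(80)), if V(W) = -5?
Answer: 4*sqrt(182) ≈ 53.963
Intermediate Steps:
m(u) = -84 + u (m(u) = -71 + (u - 13) = -71 + (-13 + u) = -84 + u)
sqrt((59 + V(6))**2 + m(80)) = sqrt((59 - 5)**2 + (-84 + 80)) = sqrt(54**2 - 4) = sqrt(2916 - 4) = sqrt(2912) = 4*sqrt(182)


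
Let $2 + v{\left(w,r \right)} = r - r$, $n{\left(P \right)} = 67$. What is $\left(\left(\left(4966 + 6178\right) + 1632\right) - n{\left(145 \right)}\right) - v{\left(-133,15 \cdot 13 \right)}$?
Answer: $12711$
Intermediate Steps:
$v{\left(w,r \right)} = -2$ ($v{\left(w,r \right)} = -2 + \left(r - r\right) = -2 + 0 = -2$)
$\left(\left(\left(4966 + 6178\right) + 1632\right) - n{\left(145 \right)}\right) - v{\left(-133,15 \cdot 13 \right)} = \left(\left(\left(4966 + 6178\right) + 1632\right) - 67\right) - -2 = \left(\left(11144 + 1632\right) - 67\right) + 2 = \left(12776 - 67\right) + 2 = 12709 + 2 = 12711$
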